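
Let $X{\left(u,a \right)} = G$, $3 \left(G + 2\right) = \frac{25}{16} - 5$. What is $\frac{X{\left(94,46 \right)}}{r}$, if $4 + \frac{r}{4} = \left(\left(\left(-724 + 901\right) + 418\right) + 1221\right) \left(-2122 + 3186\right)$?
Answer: $- \frac{151}{370986240} \approx -4.0702 \cdot 10^{-7}$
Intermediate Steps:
$G = - \frac{151}{48}$ ($G = -2 + \frac{\frac{25}{16} - 5}{3} = -2 + \frac{1}{3} \left(- \frac{55}{16}\right) = -2 - \frac{55}{48} = - \frac{151}{48} \approx -3.1458$)
$X{\left(u,a \right)} = - \frac{151}{48}$
$r = 7728880$ ($r = -16 + 4 \left(\left(\left(-724 + 901\right) + 418\right) + 1221\right) \left(-2122 + 3186\right) = -16 + 4 \left(\left(177 + 418\right) + 1221\right) 1064 = -16 + 4 \left(595 + 1221\right) 1064 = -16 + 4 \cdot 1816 \cdot 1064 = -16 + 4 \cdot 1932224 = -16 + 7728896 = 7728880$)
$\frac{X{\left(94,46 \right)}}{r} = - \frac{151}{48 \cdot 7728880} = \left(- \frac{151}{48}\right) \frac{1}{7728880} = - \frac{151}{370986240}$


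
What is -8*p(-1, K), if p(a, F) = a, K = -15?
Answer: 8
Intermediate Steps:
-8*p(-1, K) = -8*(-1) = 8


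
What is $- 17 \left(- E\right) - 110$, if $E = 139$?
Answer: $2253$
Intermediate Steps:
$- 17 \left(- E\right) - 110 = - 17 \left(\left(-1\right) 139\right) - 110 = \left(-17\right) \left(-139\right) - 110 = 2363 - 110 = 2253$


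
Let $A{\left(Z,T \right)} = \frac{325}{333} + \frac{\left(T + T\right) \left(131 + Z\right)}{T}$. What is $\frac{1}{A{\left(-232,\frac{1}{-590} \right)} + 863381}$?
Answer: $\frac{333}{287438932} \approx 1.1585 \cdot 10^{-6}$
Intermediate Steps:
$A{\left(Z,T \right)} = \frac{87571}{333} + 2 Z$ ($A{\left(Z,T \right)} = 325 \cdot \frac{1}{333} + \frac{2 T \left(131 + Z\right)}{T} = \frac{325}{333} + \frac{2 T \left(131 + Z\right)}{T} = \frac{325}{333} + \left(262 + 2 Z\right) = \frac{87571}{333} + 2 Z$)
$\frac{1}{A{\left(-232,\frac{1}{-590} \right)} + 863381} = \frac{1}{\left(\frac{87571}{333} + 2 \left(-232\right)\right) + 863381} = \frac{1}{\left(\frac{87571}{333} - 464\right) + 863381} = \frac{1}{- \frac{66941}{333} + 863381} = \frac{1}{\frac{287438932}{333}} = \frac{333}{287438932}$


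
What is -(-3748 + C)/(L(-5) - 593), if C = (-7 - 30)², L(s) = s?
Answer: -183/46 ≈ -3.9783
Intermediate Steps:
C = 1369 (C = (-37)² = 1369)
-(-3748 + C)/(L(-5) - 593) = -(-3748 + 1369)/(-5 - 593) = -(-2379)/(-598) = -(-2379)*(-1)/598 = -1*183/46 = -183/46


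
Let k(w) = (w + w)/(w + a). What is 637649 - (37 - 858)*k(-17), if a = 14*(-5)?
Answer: 55503377/87 ≈ 6.3797e+5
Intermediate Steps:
a = -70
k(w) = 2*w/(-70 + w) (k(w) = (w + w)/(w - 70) = (2*w)/(-70 + w) = 2*w/(-70 + w))
637649 - (37 - 858)*k(-17) = 637649 - (37 - 858)*2*(-17)/(-70 - 17) = 637649 - (-821)*2*(-17)/(-87) = 637649 - (-821)*2*(-17)*(-1/87) = 637649 - (-821)*34/87 = 637649 - 1*(-27914/87) = 637649 + 27914/87 = 55503377/87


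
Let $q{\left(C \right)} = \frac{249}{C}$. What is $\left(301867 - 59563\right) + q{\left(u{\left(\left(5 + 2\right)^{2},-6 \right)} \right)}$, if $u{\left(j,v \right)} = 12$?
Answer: $\frac{969299}{4} \approx 2.4232 \cdot 10^{5}$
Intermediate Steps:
$\left(301867 - 59563\right) + q{\left(u{\left(\left(5 + 2\right)^{2},-6 \right)} \right)} = \left(301867 - 59563\right) + \frac{249}{12} = 242304 + 249 \cdot \frac{1}{12} = 242304 + \frac{83}{4} = \frac{969299}{4}$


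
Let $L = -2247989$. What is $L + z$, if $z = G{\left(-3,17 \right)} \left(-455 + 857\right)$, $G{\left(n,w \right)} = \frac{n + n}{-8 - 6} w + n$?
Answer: $- \frac{15723863}{7} \approx -2.2463 \cdot 10^{6}$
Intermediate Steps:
$G{\left(n,w \right)} = n - \frac{n w}{7}$ ($G{\left(n,w \right)} = \frac{2 n}{-14} w + n = 2 n \left(- \frac{1}{14}\right) w + n = - \frac{n}{7} w + n = - \frac{n w}{7} + n = n - \frac{n w}{7}$)
$z = \frac{12060}{7}$ ($z = \frac{1}{7} \left(-3\right) \left(7 - 17\right) \left(-455 + 857\right) = \frac{1}{7} \left(-3\right) \left(7 - 17\right) 402 = \frac{1}{7} \left(-3\right) \left(-10\right) 402 = \frac{30}{7} \cdot 402 = \frac{12060}{7} \approx 1722.9$)
$L + z = -2247989 + \frac{12060}{7} = - \frac{15723863}{7}$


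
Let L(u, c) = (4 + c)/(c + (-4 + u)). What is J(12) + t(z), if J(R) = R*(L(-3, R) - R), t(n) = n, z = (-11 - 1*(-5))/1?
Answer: -558/5 ≈ -111.60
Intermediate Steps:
z = -6 (z = (-11 + 5)*1 = -6*1 = -6)
L(u, c) = (4 + c)/(-4 + c + u)
J(R) = R*(-R + (4 + R)/(-7 + R)) (J(R) = R*((4 + R)/(-4 + R - 3) - R) = R*((4 + R)/(-7 + R) - R) = R*(-R + (4 + R)/(-7 + R)))
J(12) + t(z) = 12*(4 - 1*12² + 8*12)/(-7 + 12) - 6 = 12*(4 - 1*144 + 96)/5 - 6 = 12*(⅕)*(4 - 144 + 96) - 6 = 12*(⅕)*(-44) - 6 = -528/5 - 6 = -558/5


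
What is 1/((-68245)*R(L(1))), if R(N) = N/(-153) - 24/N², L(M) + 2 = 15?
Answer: 25857/400529905 ≈ 6.4557e-5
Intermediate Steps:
L(M) = 13 (L(M) = -2 + 15 = 13)
R(N) = -24/N² - N/153 (R(N) = N*(-1/153) - 24/N² = -N/153 - 24/N² = -24/N² - N/153)
1/((-68245)*R(L(1))) = 1/((-68245)*(-24/13² - 1/153*13)) = -1/(68245*(-24*1/169 - 13/153)) = -1/(68245*(-24/169 - 13/153)) = -1/(68245*(-5869/25857)) = -1/68245*(-25857/5869) = 25857/400529905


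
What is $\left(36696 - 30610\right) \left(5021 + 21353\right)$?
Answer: $160512164$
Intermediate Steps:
$\left(36696 - 30610\right) \left(5021 + 21353\right) = 6086 \cdot 26374 = 160512164$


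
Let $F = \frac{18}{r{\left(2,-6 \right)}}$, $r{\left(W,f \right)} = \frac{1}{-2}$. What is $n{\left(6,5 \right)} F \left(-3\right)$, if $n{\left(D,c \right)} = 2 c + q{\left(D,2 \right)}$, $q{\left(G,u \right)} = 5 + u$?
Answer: $1836$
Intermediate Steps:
$r{\left(W,f \right)} = - \frac{1}{2}$
$F = -36$ ($F = \frac{18}{- \frac{1}{2}} = 18 \left(-2\right) = -36$)
$n{\left(D,c \right)} = 7 + 2 c$ ($n{\left(D,c \right)} = 2 c + \left(5 + 2\right) = 2 c + 7 = 7 + 2 c$)
$n{\left(6,5 \right)} F \left(-3\right) = \left(7 + 2 \cdot 5\right) \left(-36\right) \left(-3\right) = \left(7 + 10\right) \left(-36\right) \left(-3\right) = 17 \left(-36\right) \left(-3\right) = \left(-612\right) \left(-3\right) = 1836$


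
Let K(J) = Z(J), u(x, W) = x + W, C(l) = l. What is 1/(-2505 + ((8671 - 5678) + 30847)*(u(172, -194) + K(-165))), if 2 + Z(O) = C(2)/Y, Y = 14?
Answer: -7/5668815 ≈ -1.2348e-6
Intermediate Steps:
u(x, W) = W + x
Z(O) = -13/7 (Z(O) = -2 + 2/14 = -2 + 2*(1/14) = -2 + 1/7 = -13/7)
K(J) = -13/7
1/(-2505 + ((8671 - 5678) + 30847)*(u(172, -194) + K(-165))) = 1/(-2505 + ((8671 - 5678) + 30847)*((-194 + 172) - 13/7)) = 1/(-2505 + (2993 + 30847)*(-22 - 13/7)) = 1/(-2505 + 33840*(-167/7)) = 1/(-2505 - 5651280/7) = 1/(-5668815/7) = -7/5668815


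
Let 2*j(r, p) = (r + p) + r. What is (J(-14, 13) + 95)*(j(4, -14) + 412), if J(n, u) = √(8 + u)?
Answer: 38855 + 409*√21 ≈ 40729.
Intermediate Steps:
j(r, p) = r + p/2 (j(r, p) = ((r + p) + r)/2 = ((p + r) + r)/2 = (p + 2*r)/2 = r + p/2)
(J(-14, 13) + 95)*(j(4, -14) + 412) = (√(8 + 13) + 95)*((4 + (½)*(-14)) + 412) = (√21 + 95)*((4 - 7) + 412) = (95 + √21)*(-3 + 412) = (95 + √21)*409 = 38855 + 409*√21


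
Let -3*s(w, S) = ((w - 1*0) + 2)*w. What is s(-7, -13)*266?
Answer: -9310/3 ≈ -3103.3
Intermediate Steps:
s(w, S) = -w*(2 + w)/3 (s(w, S) = -((w - 1*0) + 2)*w/3 = -((w + 0) + 2)*w/3 = -(w + 2)*w/3 = -(2 + w)*w/3 = -w*(2 + w)/3)
s(-7, -13)*266 = -⅓*(-7)*(2 - 7)*266 = -⅓*(-7)*(-5)*266 = -35/3*266 = -9310/3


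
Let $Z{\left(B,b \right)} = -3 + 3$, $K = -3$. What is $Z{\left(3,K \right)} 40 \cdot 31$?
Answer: $0$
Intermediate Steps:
$Z{\left(B,b \right)} = 0$
$Z{\left(3,K \right)} 40 \cdot 31 = 0 \cdot 40 \cdot 31 = 0 \cdot 31 = 0$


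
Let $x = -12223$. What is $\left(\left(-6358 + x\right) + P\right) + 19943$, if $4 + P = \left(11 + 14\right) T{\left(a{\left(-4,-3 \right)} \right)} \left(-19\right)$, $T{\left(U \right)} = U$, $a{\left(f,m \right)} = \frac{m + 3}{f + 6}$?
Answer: $1358$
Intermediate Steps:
$a{\left(f,m \right)} = \frac{3 + m}{6 + f}$
$P = -4$ ($P = -4 + \left(11 + 14\right) \frac{3 - 3}{6 - 4} \left(-19\right) = -4 + 25 \cdot \frac{1}{2} \cdot 0 \left(-19\right) = -4 + 25 \cdot 0 \left(-19\right) = -4 + 0 \left(-19\right) = -4 + 0 = -4$)
$\left(\left(-6358 + x\right) + P\right) + 19943 = \left(\left(-6358 - 12223\right) - 4\right) + 19943 = \left(-18581 - 4\right) + 19943 = -18585 + 19943 = 1358$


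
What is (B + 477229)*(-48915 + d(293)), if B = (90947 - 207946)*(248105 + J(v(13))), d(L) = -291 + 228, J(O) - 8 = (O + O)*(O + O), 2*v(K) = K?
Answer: 1422726094054242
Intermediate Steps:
v(K) = K/2
J(O) = 8 + 4*O² (J(O) = 8 + (O + O)*(O + O) = 8 + (2*O)*(2*O) = 8 + 4*O²)
d(L) = -63
B = -29048745718 (B = (90947 - 207946)*(248105 + (8 + 4*((½)*13)²)) = -116999*(248105 + (8 + 4*(13/2)²)) = -116999*(248105 + (8 + 4*(169/4))) = -116999*(248105 + (8 + 169)) = -116999*(248105 + 177) = -116999*248282 = -29048745718)
(B + 477229)*(-48915 + d(293)) = (-29048745718 + 477229)*(-48915 - 63) = -29048268489*(-48978) = 1422726094054242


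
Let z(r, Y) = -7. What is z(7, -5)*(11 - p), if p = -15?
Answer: -182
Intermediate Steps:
z(7, -5)*(11 - p) = -7*(11 - 1*(-15)) = -7*(11 + 15) = -7*26 = -182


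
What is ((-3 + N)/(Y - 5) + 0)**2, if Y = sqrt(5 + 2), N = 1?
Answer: 4/(5 - sqrt(7))**2 ≈ 0.72170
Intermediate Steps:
Y = sqrt(7) ≈ 2.6458
((-3 + N)/(Y - 5) + 0)**2 = ((-3 + 1)/(sqrt(7) - 5) + 0)**2 = (-2/(-5 + sqrt(7)) + 0)**2 = (-2/(-5 + sqrt(7)))**2 = 4/(-5 + sqrt(7))**2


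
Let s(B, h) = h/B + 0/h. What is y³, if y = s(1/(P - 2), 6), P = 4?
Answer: 1728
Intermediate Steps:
s(B, h) = h/B (s(B, h) = h/B + 0 = h/B)
y = 12 (y = 6/(1/(4 - 2)) = 6/(1/2) = 6/(½) = 6*2 = 12)
y³ = 12³ = 1728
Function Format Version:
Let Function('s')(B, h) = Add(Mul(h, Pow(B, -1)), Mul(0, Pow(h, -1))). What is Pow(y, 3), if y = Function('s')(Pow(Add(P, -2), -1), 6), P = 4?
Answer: 1728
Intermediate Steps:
Function('s')(B, h) = Mul(h, Pow(B, -1)) (Function('s')(B, h) = Add(Mul(h, Pow(B, -1)), 0) = Mul(h, Pow(B, -1)))
y = 12 (y = Mul(6, Pow(Pow(Add(4, -2), -1), -1)) = Mul(6, Pow(Pow(2, -1), -1)) = Mul(6, Pow(Rational(1, 2), -1)) = Mul(6, 2) = 12)
Pow(y, 3) = Pow(12, 3) = 1728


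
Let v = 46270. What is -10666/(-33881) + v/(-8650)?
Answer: -147541297/29307065 ≈ -5.0343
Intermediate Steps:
-10666/(-33881) + v/(-8650) = -10666/(-33881) + 46270/(-8650) = -10666*(-1/33881) + 46270*(-1/8650) = 10666/33881 - 4627/865 = -147541297/29307065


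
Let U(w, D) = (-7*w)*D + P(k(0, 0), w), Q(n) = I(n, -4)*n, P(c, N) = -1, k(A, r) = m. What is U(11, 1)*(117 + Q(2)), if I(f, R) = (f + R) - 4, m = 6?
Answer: -8190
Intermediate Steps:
k(A, r) = 6
I(f, R) = -4 + R + f (I(f, R) = (R + f) - 4 = -4 + R + f)
Q(n) = n*(-8 + n) (Q(n) = (-4 - 4 + n)*n = (-8 + n)*n = n*(-8 + n))
U(w, D) = -1 - 7*D*w (U(w, D) = (-7*w)*D - 1 = -7*D*w - 1 = -1 - 7*D*w)
U(11, 1)*(117 + Q(2)) = (-1 - 7*1*11)*(117 + 2*(-8 + 2)) = (-1 - 77)*(117 + 2*(-6)) = -78*(117 - 12) = -78*105 = -8190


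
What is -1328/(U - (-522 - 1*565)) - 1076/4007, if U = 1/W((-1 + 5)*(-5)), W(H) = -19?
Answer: -30831544/20688141 ≈ -1.4903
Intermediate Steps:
U = -1/19 (U = 1/(-19) = -1/19 ≈ -0.052632)
-1328/(U - (-522 - 1*565)) - 1076/4007 = -1328/(-1/19 - (-522 - 1*565)) - 1076/4007 = -1328/(-1/19 - (-522 - 565)) - 1076*1/4007 = -1328/(-1/19 - 1*(-1087)) - 1076/4007 = -1328/(-1/19 + 1087) - 1076/4007 = -1328/20652/19 - 1076/4007 = -1328*19/20652 - 1076/4007 = -6308/5163 - 1076/4007 = -30831544/20688141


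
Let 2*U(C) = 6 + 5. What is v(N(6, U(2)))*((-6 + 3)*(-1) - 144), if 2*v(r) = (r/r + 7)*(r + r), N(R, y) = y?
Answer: -6204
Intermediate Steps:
U(C) = 11/2 (U(C) = (6 + 5)/2 = (½)*11 = 11/2)
v(r) = 8*r (v(r) = ((r/r + 7)*(r + r))/2 = ((1 + 7)*(2*r))/2 = (8*(2*r))/2 = (16*r)/2 = 8*r)
v(N(6, U(2)))*((-6 + 3)*(-1) - 144) = (8*(11/2))*((-6 + 3)*(-1) - 144) = 44*(-3*(-1) - 144) = 44*(3 - 144) = 44*(-141) = -6204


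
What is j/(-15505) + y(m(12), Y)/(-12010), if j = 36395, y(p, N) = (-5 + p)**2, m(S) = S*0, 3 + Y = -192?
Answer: -17499663/7448602 ≈ -2.3494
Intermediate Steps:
Y = -195 (Y = -3 - 192 = -195)
m(S) = 0
j/(-15505) + y(m(12), Y)/(-12010) = 36395/(-15505) + (-5 + 0)**2/(-12010) = 36395*(-1/15505) + (-5)**2*(-1/12010) = -7279/3101 + 25*(-1/12010) = -7279/3101 - 5/2402 = -17499663/7448602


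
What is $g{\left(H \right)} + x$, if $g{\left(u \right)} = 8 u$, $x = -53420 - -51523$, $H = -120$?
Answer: $-2857$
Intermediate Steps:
$x = -1897$ ($x = -53420 + 51523 = -1897$)
$g{\left(H \right)} + x = 8 \left(-120\right) - 1897 = -960 - 1897 = -2857$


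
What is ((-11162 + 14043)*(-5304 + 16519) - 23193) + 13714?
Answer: 32300936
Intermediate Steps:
((-11162 + 14043)*(-5304 + 16519) - 23193) + 13714 = (2881*11215 - 23193) + 13714 = (32310415 - 23193) + 13714 = 32287222 + 13714 = 32300936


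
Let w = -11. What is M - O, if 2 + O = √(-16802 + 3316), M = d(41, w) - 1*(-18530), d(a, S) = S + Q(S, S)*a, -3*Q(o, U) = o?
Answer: 56014/3 - I*√13486 ≈ 18671.0 - 116.13*I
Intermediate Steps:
Q(o, U) = -o/3
d(a, S) = S - S*a/3 (d(a, S) = S + (-S/3)*a = S - S*a/3)
M = 56008/3 (M = (⅓)*(-11)*(3 - 1*41) - 1*(-18530) = (⅓)*(-11)*(3 - 41) + 18530 = (⅓)*(-11)*(-38) + 18530 = 418/3 + 18530 = 56008/3 ≈ 18669.)
O = -2 + I*√13486 (O = -2 + √(-16802 + 3316) = -2 + √(-13486) = -2 + I*√13486 ≈ -2.0 + 116.13*I)
M - O = 56008/3 - (-2 + I*√13486) = 56008/3 + (2 - I*√13486) = 56014/3 - I*√13486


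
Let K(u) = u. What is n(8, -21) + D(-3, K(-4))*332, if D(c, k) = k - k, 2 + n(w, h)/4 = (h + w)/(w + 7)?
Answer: -172/15 ≈ -11.467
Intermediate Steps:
n(w, h) = -8 + 4*(h + w)/(7 + w) (n(w, h) = -8 + 4*((h + w)/(w + 7)) = -8 + 4*((h + w)/(7 + w)) = -8 + 4*(h + w)/(7 + w))
D(c, k) = 0
n(8, -21) + D(-3, K(-4))*332 = 4*(-14 - 21 - 1*8)/(7 + 8) + 0*332 = 4*(-14 - 21 - 8)/15 + 0 = 4*(1/15)*(-43) + 0 = -172/15 + 0 = -172/15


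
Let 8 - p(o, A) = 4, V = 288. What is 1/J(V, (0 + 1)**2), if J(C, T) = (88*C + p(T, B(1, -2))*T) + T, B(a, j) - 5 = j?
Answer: 1/25349 ≈ 3.9449e-5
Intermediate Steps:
B(a, j) = 5 + j
p(o, A) = 4 (p(o, A) = 8 - 1*4 = 8 - 4 = 4)
J(C, T) = 5*T + 88*C (J(C, T) = (88*C + 4*T) + T = (4*T + 88*C) + T = 5*T + 88*C)
1/J(V, (0 + 1)**2) = 1/(5*(0 + 1)**2 + 88*288) = 1/(5*1**2 + 25344) = 1/(5*1 + 25344) = 1/(5 + 25344) = 1/25349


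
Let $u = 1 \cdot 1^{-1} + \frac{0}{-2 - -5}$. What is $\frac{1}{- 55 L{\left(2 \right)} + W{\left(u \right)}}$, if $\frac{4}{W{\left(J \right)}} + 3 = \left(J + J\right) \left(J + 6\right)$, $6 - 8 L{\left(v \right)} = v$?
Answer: $- \frac{22}{597} \approx -0.036851$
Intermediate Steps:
$L{\left(v \right)} = \frac{3}{4} - \frac{v}{8}$
$u = 1$ ($u = 1 \cdot 1 + \frac{0}{-2 + 5} = 1 + \frac{0}{3} = 1 + 0 \cdot \frac{1}{3} = 1 + 0 = 1$)
$W{\left(J \right)} = \frac{4}{-3 + 2 J \left(6 + J\right)}$ ($W{\left(J \right)} = \frac{4}{-3 + \left(J + J\right) \left(J + 6\right)} = \frac{4}{-3 + 2 J \left(6 + J\right)}$)
$\frac{1}{- 55 L{\left(2 \right)} + W{\left(u \right)}} = \frac{1}{- 55 \left(\frac{3}{4} - \frac{1}{4}\right) + \frac{4}{-3 + 2 \cdot 1^{2} + 12 \cdot 1}} = \frac{1}{- 55 \left(\frac{3}{4} - \frac{1}{4}\right) + \frac{4}{-3 + 2 \cdot 1 + 12}} = \frac{1}{\left(-55\right) \frac{1}{2} + \frac{4}{-3 + 2 + 12}} = \frac{1}{- \frac{55}{2} + \frac{4}{11}} = \frac{1}{- \frac{597}{22}} = - \frac{22}{597}$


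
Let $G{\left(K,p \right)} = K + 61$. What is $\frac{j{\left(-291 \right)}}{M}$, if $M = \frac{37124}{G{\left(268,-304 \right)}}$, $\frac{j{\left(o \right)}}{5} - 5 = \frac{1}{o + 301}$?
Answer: $\frac{16779}{74248} \approx 0.22599$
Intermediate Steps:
$G{\left(K,p \right)} = 61 + K$
$j{\left(o \right)} = 25 + \frac{5}{301 + o}$ ($j{\left(o \right)} = 25 + \frac{5}{o + 301} = 25 + \frac{5}{301 + o}$)
$M = \frac{37124}{329}$ ($M = \frac{37124}{61 + 268} = \frac{37124}{329} \approx 112.84$)
$\frac{j{\left(-291 \right)}}{M} = \frac{5 \frac{1}{301 - 291} \left(1506 + 5 \left(-291\right)\right)}{\frac{37124}{329}} = \frac{5 \left(1506 - 1455\right)}{10} \cdot \frac{329}{37124} = 5 \cdot \frac{1}{10} \cdot 51 \cdot \frac{329}{37124} = \frac{51}{2} \cdot \frac{329}{37124} = \frac{16779}{74248}$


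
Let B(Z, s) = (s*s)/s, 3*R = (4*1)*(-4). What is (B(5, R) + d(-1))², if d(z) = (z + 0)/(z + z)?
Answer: 841/36 ≈ 23.361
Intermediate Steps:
d(z) = ½ (d(z) = z/((2*z)) = z*(1/(2*z)) = ½)
R = -16/3 (R = ((4*1)*(-4))/3 = (4*(-4))/3 = (⅓)*(-16) = -16/3 ≈ -5.3333)
B(Z, s) = s (B(Z, s) = s²/s = s)
(B(5, R) + d(-1))² = (-16/3 + ½)² = (-29/6)² = 841/36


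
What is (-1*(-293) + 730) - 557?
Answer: 466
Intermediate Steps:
(-1*(-293) + 730) - 557 = (293 + 730) - 557 = 1023 - 557 = 466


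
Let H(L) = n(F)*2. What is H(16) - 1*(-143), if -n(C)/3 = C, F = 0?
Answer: 143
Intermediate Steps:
n(C) = -3*C
H(L) = 0 (H(L) = -3*0*2 = 0*2 = 0)
H(16) - 1*(-143) = 0 - 1*(-143) = 0 + 143 = 143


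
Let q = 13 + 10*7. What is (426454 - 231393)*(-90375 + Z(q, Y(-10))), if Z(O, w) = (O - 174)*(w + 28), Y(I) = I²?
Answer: -19900708403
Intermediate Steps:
q = 83 (q = 13 + 70 = 83)
Z(O, w) = (-174 + O)*(28 + w)
(426454 - 231393)*(-90375 + Z(q, Y(-10))) = (426454 - 231393)*(-90375 + (-4872 - 174*(-10)² + 28*83 + 83*(-10)²)) = 195061*(-90375 + (-4872 - 174*100 + 2324 + 83*100)) = 195061*(-90375 + (-4872 - 17400 + 2324 + 8300)) = 195061*(-90375 - 11648) = 195061*(-102023) = -19900708403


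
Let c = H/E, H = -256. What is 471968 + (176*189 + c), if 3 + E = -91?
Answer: 23746032/47 ≈ 5.0523e+5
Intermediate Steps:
E = -94 (E = -3 - 91 = -94)
c = 128/47 (c = -256/(-94) = -256*(-1/94) = 128/47 ≈ 2.7234)
471968 + (176*189 + c) = 471968 + (176*189 + 128/47) = 471968 + (33264 + 128/47) = 471968 + 1563536/47 = 23746032/47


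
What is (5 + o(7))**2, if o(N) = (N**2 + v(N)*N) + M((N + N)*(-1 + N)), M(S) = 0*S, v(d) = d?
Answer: 10609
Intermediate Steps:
M(S) = 0
o(N) = 2*N**2 (o(N) = (N**2 + N*N) + 0 = (N**2 + N**2) + 0 = 2*N**2 + 0 = 2*N**2)
(5 + o(7))**2 = (5 + 2*7**2)**2 = (5 + 2*49)**2 = (5 + 98)**2 = 103**2 = 10609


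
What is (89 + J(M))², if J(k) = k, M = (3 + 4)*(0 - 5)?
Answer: 2916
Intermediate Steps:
M = -35 (M = 7*(-5) = -35)
(89 + J(M))² = (89 - 35)² = 54² = 2916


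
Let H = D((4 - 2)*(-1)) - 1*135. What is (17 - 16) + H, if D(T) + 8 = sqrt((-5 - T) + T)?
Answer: -142 + I*sqrt(5) ≈ -142.0 + 2.2361*I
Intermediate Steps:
D(T) = -8 + I*sqrt(5) (D(T) = -8 + sqrt((-5 - T) + T) = -8 + sqrt(-5) = -8 + I*sqrt(5))
H = -143 + I*sqrt(5) (H = (-8 + I*sqrt(5)) - 1*135 = (-8 + I*sqrt(5)) - 135 = -143 + I*sqrt(5) ≈ -143.0 + 2.2361*I)
(17 - 16) + H = (17 - 16) + (-143 + I*sqrt(5)) = 1 + (-143 + I*sqrt(5)) = -142 + I*sqrt(5)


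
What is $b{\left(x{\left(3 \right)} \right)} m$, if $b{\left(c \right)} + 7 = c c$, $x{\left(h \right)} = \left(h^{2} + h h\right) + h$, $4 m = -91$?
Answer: $- \frac{19747}{2} \approx -9873.5$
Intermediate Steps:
$m = - \frac{91}{4}$ ($m = \frac{1}{4} \left(-91\right) = - \frac{91}{4} \approx -22.75$)
$x{\left(h \right)} = h + 2 h^{2}$ ($x{\left(h \right)} = \left(h^{2} + h^{2}\right) + h = 2 h^{2} + h = h + 2 h^{2}$)
$b{\left(c \right)} = -7 + c^{2}$ ($b{\left(c \right)} = -7 + c c = -7 + c^{2}$)
$b{\left(x{\left(3 \right)} \right)} m = \left(-7 + \left(3 \left(1 + 2 \cdot 3\right)\right)^{2}\right) \left(- \frac{91}{4}\right) = \left(-7 + \left(3 \left(1 + 6\right)\right)^{2}\right) \left(- \frac{91}{4}\right) = \left(-7 + \left(3 \cdot 7\right)^{2}\right) \left(- \frac{91}{4}\right) = \left(-7 + 21^{2}\right) \left(- \frac{91}{4}\right) = \left(-7 + 441\right) \left(- \frac{91}{4}\right) = 434 \left(- \frac{91}{4}\right) = - \frac{19747}{2}$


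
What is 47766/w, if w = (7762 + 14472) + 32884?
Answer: 23883/27559 ≈ 0.86661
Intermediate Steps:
w = 55118 (w = 22234 + 32884 = 55118)
47766/w = 47766/55118 = 47766*(1/55118) = 23883/27559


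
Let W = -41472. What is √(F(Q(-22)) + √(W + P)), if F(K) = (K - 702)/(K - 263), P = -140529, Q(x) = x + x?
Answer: √(229022 + 94249*I*√182001)/307 ≈ 14.647 + 14.564*I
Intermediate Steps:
Q(x) = 2*x
F(K) = (-702 + K)/(-263 + K)
√(F(Q(-22)) + √(W + P)) = √((-702 + 2*(-22))/(-263 + 2*(-22)) + √(-41472 - 140529)) = √((-702 - 44)/(-263 - 44) + √(-182001)) = √(-746/(-307) + I*√182001) = √(-1/307*(-746) + I*√182001) = √(746/307 + I*√182001)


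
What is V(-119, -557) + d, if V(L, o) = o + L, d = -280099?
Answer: -280775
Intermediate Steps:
V(L, o) = L + o
V(-119, -557) + d = (-119 - 557) - 280099 = -676 - 280099 = -280775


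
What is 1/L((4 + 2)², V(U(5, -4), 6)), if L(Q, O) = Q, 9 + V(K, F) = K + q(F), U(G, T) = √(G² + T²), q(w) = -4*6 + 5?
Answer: 1/36 ≈ 0.027778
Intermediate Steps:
q(w) = -19 (q(w) = -24 + 5 = -19)
V(K, F) = -28 + K (V(K, F) = -9 + (K - 19) = -9 + (-19 + K) = -28 + K)
1/L((4 + 2)², V(U(5, -4), 6)) = 1/((4 + 2)²) = 1/(6²) = 1/36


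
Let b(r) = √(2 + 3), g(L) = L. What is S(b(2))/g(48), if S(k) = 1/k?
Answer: √5/240 ≈ 0.0093170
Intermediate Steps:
b(r) = √5
S(b(2))/g(48) = 1/(√5*48) = (√5/5)*(1/48) = √5/240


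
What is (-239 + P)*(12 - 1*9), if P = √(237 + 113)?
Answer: -717 + 15*√14 ≈ -660.88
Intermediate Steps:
P = 5*√14 (P = √350 = 5*√14 ≈ 18.708)
(-239 + P)*(12 - 1*9) = (-239 + 5*√14)*(12 - 1*9) = (-239 + 5*√14)*(12 - 9) = (-239 + 5*√14)*3 = -717 + 15*√14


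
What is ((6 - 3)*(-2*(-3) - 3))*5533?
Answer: 49797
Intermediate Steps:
((6 - 3)*(-2*(-3) - 3))*5533 = (3*(6 - 3))*5533 = (3*3)*5533 = 9*5533 = 49797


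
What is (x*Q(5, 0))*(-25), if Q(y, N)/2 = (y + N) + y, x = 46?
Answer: -23000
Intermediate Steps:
Q(y, N) = 2*N + 4*y (Q(y, N) = 2*((y + N) + y) = 2*((N + y) + y) = 2*(N + 2*y) = 2*N + 4*y)
(x*Q(5, 0))*(-25) = (46*(2*0 + 4*5))*(-25) = (46*(0 + 20))*(-25) = (46*20)*(-25) = 920*(-25) = -23000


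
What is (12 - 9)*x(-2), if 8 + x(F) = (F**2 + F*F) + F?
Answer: -6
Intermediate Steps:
x(F) = -8 + F + 2*F**2 (x(F) = -8 + ((F**2 + F*F) + F) = -8 + ((F**2 + F**2) + F) = -8 + (2*F**2 + F) = -8 + (F + 2*F**2) = -8 + F + 2*F**2)
(12 - 9)*x(-2) = (12 - 9)*(-8 - 2 + 2*(-2)**2) = 3*(-8 - 2 + 2*4) = 3*(-8 - 2 + 8) = 3*(-2) = -6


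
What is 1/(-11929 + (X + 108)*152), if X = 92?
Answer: 1/18471 ≈ 5.4139e-5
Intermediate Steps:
1/(-11929 + (X + 108)*152) = 1/(-11929 + (92 + 108)*152) = 1/(-11929 + 200*152) = 1/(-11929 + 30400) = 1/18471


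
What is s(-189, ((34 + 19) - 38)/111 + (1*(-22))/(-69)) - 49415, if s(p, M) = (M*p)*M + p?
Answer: -35951475305/724201 ≈ -49643.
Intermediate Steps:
s(p, M) = p + p*M² (s(p, M) = p*M² + p = p + p*M²)
s(-189, ((34 + 19) - 38)/111 + (1*(-22))/(-69)) - 49415 = -189*(1 + (((34 + 19) - 38)/111 + (1*(-22))/(-69))²) - 49415 = -189*(1 + ((53 - 38)*(1/111) - 22*(-1/69))²) - 49415 = -189*(1 + (15*(1/111) + 22/69)²) - 49415 = -189*(1 + (5/37 + 22/69)²) - 49415 = -189*(1 + (1159/2553)²) - 49415 = -189*(1 + 1343281/6517809) - 49415 = -189*7861090/6517809 - 49415 = -165082890/724201 - 49415 = -35951475305/724201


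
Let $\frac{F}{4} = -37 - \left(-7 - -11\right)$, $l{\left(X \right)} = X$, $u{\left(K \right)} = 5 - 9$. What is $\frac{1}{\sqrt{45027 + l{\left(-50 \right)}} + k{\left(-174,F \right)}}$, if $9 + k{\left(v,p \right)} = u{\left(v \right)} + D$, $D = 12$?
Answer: $\frac{1}{44976} + \frac{\sqrt{44977}}{44976} \approx 0.0047376$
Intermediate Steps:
$u{\left(K \right)} = -4$ ($u{\left(K \right)} = 5 - 9 = -4$)
$F = -164$ ($F = 4 \left(-37 - \left(-7 - -11\right)\right) = 4 \left(-37 - \left(-7 + 11\right)\right) = 4 \left(-37 - 4\right) = 4 \left(-41\right) = -164$)
$k{\left(v,p \right)} = -1$ ($k{\left(v,p \right)} = -9 + \left(-4 + 12\right) = -9 + 8 = -1$)
$\frac{1}{\sqrt{45027 + l{\left(-50 \right)}} + k{\left(-174,F \right)}} = \frac{1}{\sqrt{45027 - 50} - 1} = \frac{1}{\sqrt{44977} - 1} = \frac{1}{-1 + \sqrt{44977}}$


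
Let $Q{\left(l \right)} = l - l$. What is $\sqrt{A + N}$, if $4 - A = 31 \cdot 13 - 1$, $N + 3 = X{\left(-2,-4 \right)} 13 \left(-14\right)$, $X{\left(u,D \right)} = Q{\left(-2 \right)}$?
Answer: $i \sqrt{401} \approx 20.025 i$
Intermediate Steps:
$Q{\left(l \right)} = 0$
$X{\left(u,D \right)} = 0$
$N = -3$ ($N = -3 + 0 \cdot 13 \left(-14\right) = -3 + 0 \left(-14\right) = -3 + 0 = -3$)
$A = -398$ ($A = 4 - \left(31 \cdot 13 - 1\right) = 4 - \left(403 - 1\right) = 4 - 402 = -398$)
$\sqrt{A + N} = \sqrt{-398 - 3} = \sqrt{-401} = i \sqrt{401}$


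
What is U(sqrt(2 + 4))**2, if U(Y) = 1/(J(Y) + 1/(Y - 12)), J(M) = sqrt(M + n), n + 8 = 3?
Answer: (12 - sqrt(6))**2/(1 - 12*I*sqrt(5 - sqrt(6)) + I*sqrt(6)*sqrt(5 - sqrt(6)))**2 ≈ -0.38706 + 0.050973*I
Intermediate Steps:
n = -5 (n = -8 + 3 = -5)
J(M) = sqrt(-5 + M) (J(M) = sqrt(M - 5) = sqrt(-5 + M))
U(Y) = 1/(1/(-12 + Y) + sqrt(-5 + Y)) (U(Y) = 1/(sqrt(-5 + Y) + 1/(Y - 12)) = 1/(sqrt(-5 + Y) + 1/(-12 + Y)) = 1/(1/(-12 + Y) + sqrt(-5 + Y)))
U(sqrt(2 + 4))**2 = ((-12 + sqrt(2 + 4))/(1 - 12*sqrt(-5 + sqrt(2 + 4)) + sqrt(2 + 4)*sqrt(-5 + sqrt(2 + 4))))**2 = ((-12 + sqrt(6))/(1 - 12*sqrt(-5 + sqrt(6)) + sqrt(6)*sqrt(-5 + sqrt(6))))**2 = (-12 + sqrt(6))**2/(1 - 12*sqrt(-5 + sqrt(6)) + sqrt(6)*sqrt(-5 + sqrt(6)))**2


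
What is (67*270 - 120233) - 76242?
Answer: -178385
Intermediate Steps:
(67*270 - 120233) - 76242 = (18090 - 120233) - 76242 = -102143 - 76242 = -178385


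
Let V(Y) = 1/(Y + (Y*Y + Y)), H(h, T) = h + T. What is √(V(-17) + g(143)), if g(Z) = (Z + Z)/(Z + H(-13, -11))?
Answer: √7670145/1785 ≈ 1.5515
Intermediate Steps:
H(h, T) = T + h
g(Z) = 2*Z/(-24 + Z) (g(Z) = (Z + Z)/(Z + (-11 - 13)) = (2*Z)/(Z - 24) = (2*Z)/(-24 + Z) = 2*Z/(-24 + Z))
V(Y) = 1/(Y² + 2*Y) (V(Y) = 1/(Y + (Y² + Y)) = 1/(Y + (Y + Y²)) = 1/(Y² + 2*Y))
√(V(-17) + g(143)) = √(1/((-17)*(2 - 17)) + 2*143/(-24 + 143)) = √(-1/17/(-15) + 2*143/119) = √(-1/17*(-1/15) + 2*143*(1/119)) = √(1/255 + 286/119) = √(4297/1785) = √7670145/1785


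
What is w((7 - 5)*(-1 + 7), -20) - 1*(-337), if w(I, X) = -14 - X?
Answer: 343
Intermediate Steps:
w((7 - 5)*(-1 + 7), -20) - 1*(-337) = (-14 - 1*(-20)) - 1*(-337) = (-14 + 20) + 337 = 6 + 337 = 343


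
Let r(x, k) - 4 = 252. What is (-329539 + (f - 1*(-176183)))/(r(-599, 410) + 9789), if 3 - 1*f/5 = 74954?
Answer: -528111/10045 ≈ -52.575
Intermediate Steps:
f = -374755 (f = 15 - 5*74954 = 15 - 374770 = -374755)
r(x, k) = 256 (r(x, k) = 4 + 252 = 256)
(-329539 + (f - 1*(-176183)))/(r(-599, 410) + 9789) = (-329539 + (-374755 - 1*(-176183)))/(256 + 9789) = (-329539 + (-374755 + 176183))/10045 = (-329539 - 198572)*(1/10045) = -528111*1/10045 = -528111/10045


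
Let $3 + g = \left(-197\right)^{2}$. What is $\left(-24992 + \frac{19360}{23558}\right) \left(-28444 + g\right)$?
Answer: $- \frac{3050273213856}{11779} \approx -2.5896 \cdot 10^{8}$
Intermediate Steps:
$g = 38806$ ($g = -3 + \left(-197\right)^{2} = -3 + 38809 = 38806$)
$\left(-24992 + \frac{19360}{23558}\right) \left(-28444 + g\right) = \left(-24992 + \frac{19360}{23558}\right) \left(-28444 + 38806\right) = \left(-24992 + 19360 \cdot \frac{1}{23558}\right) 10362 = \left(-24992 + \frac{9680}{11779}\right) 10362 = \left(- \frac{294371088}{11779}\right) 10362 = - \frac{3050273213856}{11779}$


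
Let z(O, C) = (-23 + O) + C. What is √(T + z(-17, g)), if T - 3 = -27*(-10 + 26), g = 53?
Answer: 4*I*√26 ≈ 20.396*I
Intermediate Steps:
z(O, C) = -23 + C + O
T = -429 (T = 3 - 27*(-10 + 26) = 3 - 27*16 = 3 - 432 = -429)
√(T + z(-17, g)) = √(-429 + (-23 + 53 - 17)) = √(-429 + 13) = √(-416) = 4*I*√26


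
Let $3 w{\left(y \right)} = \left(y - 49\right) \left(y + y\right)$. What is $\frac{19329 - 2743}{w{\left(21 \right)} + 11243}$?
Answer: $\frac{16586}{10851} \approx 1.5285$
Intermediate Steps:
$w{\left(y \right)} = \frac{2 y \left(-49 + y\right)}{3}$ ($w{\left(y \right)} = \frac{\left(y - 49\right) \left(y + y\right)}{3} = \frac{\left(-49 + y\right) 2 y}{3} = \frac{2 y \left(-49 + y\right)}{3}$)
$\frac{19329 - 2743}{w{\left(21 \right)} + 11243} = \frac{19329 - 2743}{\frac{2}{3} \cdot 21 \left(-49 + 21\right) + 11243} = \frac{16586}{\frac{2}{3} \cdot 21 \left(-28\right) + 11243} = \frac{16586}{-392 + 11243} = \frac{16586}{10851}$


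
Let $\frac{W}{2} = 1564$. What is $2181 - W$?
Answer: $-947$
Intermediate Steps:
$W = 3128$ ($W = 2 \cdot 1564 = 3128$)
$2181 - W = 2181 - 3128 = -947$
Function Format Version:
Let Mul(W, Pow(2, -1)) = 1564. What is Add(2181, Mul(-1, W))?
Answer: -947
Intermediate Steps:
W = 3128 (W = Mul(2, 1564) = 3128)
Add(2181, Mul(-1, W)) = Add(2181, Mul(-1, 3128)) = Add(2181, -3128) = -947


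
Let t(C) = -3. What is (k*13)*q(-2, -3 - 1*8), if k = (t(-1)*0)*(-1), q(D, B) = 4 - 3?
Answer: 0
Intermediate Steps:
q(D, B) = 1
k = 0 (k = -3*0*(-1) = 0*(-1) = 0)
(k*13)*q(-2, -3 - 1*8) = (0*13)*1 = 0*1 = 0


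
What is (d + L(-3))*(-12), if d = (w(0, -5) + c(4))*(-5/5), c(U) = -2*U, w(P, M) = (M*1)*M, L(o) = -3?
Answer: 240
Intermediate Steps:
w(P, M) = M² (w(P, M) = M*M = M²)
d = -17 (d = ((-5)² - 2*4)*(-5/5) = (25 - 8)*(-5*⅕) = 17*(-1) = -17)
(d + L(-3))*(-12) = (-17 - 3)*(-12) = -20*(-12) = 240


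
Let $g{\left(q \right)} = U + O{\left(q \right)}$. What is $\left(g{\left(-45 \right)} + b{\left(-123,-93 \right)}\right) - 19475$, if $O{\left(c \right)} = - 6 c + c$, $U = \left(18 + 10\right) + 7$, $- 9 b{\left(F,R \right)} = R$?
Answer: $- \frac{57614}{3} \approx -19205.0$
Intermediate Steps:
$b{\left(F,R \right)} = - \frac{R}{9}$
$U = 35$ ($U = 28 + 7 = 35$)
$O{\left(c \right)} = - 5 c$
$g{\left(q \right)} = 35 - 5 q$
$\left(g{\left(-45 \right)} + b{\left(-123,-93 \right)}\right) - 19475 = \left(\left(35 - -225\right) - - \frac{31}{3}\right) - 19475 = \left(\left(35 + 225\right) + \frac{31}{3}\right) - 19475 = \left(260 + \frac{31}{3}\right) - 19475 = \frac{811}{3} - 19475 = - \frac{57614}{3}$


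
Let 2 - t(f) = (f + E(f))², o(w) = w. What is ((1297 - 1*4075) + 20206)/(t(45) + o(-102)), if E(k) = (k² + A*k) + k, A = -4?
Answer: -17428/3744325 ≈ -0.0046545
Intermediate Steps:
E(k) = k² - 3*k (E(k) = (k² - 4*k) + k = k² - 3*k)
t(f) = 2 - (f + f*(-3 + f))²
((1297 - 1*4075) + 20206)/(t(45) + o(-102)) = ((1297 - 1*4075) + 20206)/((2 - 1*45²*(-2 + 45)²) - 102) = ((1297 - 4075) + 20206)/((2 - 1*2025*43²) - 102) = (-2778 + 20206)/((2 - 1*2025*1849) - 102) = 17428/((2 - 3744225) - 102) = 17428/(-3744223 - 102) = 17428/(-3744325) = 17428*(-1/3744325) = -17428/3744325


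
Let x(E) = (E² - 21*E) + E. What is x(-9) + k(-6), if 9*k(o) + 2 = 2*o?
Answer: 2335/9 ≈ 259.44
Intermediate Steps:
k(o) = -2/9 + 2*o/9 (k(o) = -2/9 + (2*o)/9 = -2/9 + 2*o/9)
x(E) = E² - 20*E
x(-9) + k(-6) = -9*(-20 - 9) + (-2/9 + (2/9)*(-6)) = -9*(-29) + (-2/9 - 4/3) = 261 - 14/9 = 2335/9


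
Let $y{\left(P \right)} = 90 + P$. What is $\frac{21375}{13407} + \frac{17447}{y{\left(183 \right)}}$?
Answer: $\frac{79915768}{1220037} \approx 65.503$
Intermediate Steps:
$\frac{21375}{13407} + \frac{17447}{y{\left(183 \right)}} = \frac{21375}{13407} + \frac{17447}{90 + 183} = 21375 \cdot \frac{1}{13407} + \frac{17447}{273} = \frac{7125}{4469} + 17447 \cdot \frac{1}{273} = \frac{7125}{4469} + \frac{17447}{273} = \frac{79915768}{1220037}$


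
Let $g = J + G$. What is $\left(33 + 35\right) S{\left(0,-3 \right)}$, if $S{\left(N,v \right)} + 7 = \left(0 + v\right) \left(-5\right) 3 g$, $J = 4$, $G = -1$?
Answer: $8704$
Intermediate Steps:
$g = 3$ ($g = 4 - 1 = 3$)
$S{\left(N,v \right)} = -7 - 45 v$ ($S{\left(N,v \right)} = -7 + \left(0 + v\right) \left(-5\right) 3 \cdot 3 = -7 + v \left(\left(-15\right) 3\right) = -7 + v \left(-45\right) = -7 - 45 v$)
$\left(33 + 35\right) S{\left(0,-3 \right)} = \left(33 + 35\right) \left(-7 - -135\right) = 68 \left(-7 + 135\right) = 68 \cdot 128 = 8704$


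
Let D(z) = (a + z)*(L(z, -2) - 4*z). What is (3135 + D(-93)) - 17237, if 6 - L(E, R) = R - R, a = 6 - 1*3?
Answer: -48122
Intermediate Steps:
a = 3 (a = 6 - 3 = 3)
L(E, R) = 6 (L(E, R) = 6 - (R - R) = 6 - 1*0 = 6 + 0 = 6)
D(z) = (3 + z)*(6 - 4*z)
(3135 + D(-93)) - 17237 = (3135 + (18 - 6*(-93) - 4*(-93)**2)) - 17237 = (3135 + (18 + 558 - 4*8649)) - 17237 = (3135 + (18 + 558 - 34596)) - 17237 = (3135 - 34020) - 17237 = -30885 - 17237 = -48122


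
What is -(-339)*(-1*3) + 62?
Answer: -955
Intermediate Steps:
-(-339)*(-1*3) + 62 = -(-339)*(-3) + 62 = -113*9 + 62 = -1017 + 62 = -955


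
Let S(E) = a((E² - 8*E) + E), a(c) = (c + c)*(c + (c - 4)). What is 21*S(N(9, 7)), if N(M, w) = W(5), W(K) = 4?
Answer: 14112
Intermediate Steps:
N(M, w) = 4
a(c) = 2*c*(-4 + 2*c) (a(c) = (2*c)*(c + (-4 + c)) = (2*c)*(-4 + 2*c) = 2*c*(-4 + 2*c))
S(E) = 4*(E² - 7*E)*(-2 + E² - 7*E) (S(E) = 4*((E² - 8*E) + E)*(-2 + ((E² - 8*E) + E)) = 4*(E² - 7*E)*(-2 + (E² - 7*E)) = 4*(E² - 7*E)*(-2 + E² - 7*E))
21*S(N(9, 7)) = 21*(4*4*(-7 + 4)*(-2 + 4*(-7 + 4))) = 21*(4*4*(-3)*(-2 + 4*(-3))) = 21*(4*4*(-3)*(-2 - 12)) = 21*(4*4*(-3)*(-14)) = 21*672 = 14112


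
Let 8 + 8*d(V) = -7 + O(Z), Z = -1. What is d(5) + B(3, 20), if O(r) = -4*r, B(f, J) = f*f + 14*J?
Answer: 2301/8 ≈ 287.63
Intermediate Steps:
B(f, J) = f² + 14*J
d(V) = -11/8 (d(V) = -1 + (-7 - 4*(-1))/8 = -1 + (-7 + 4)/8 = -1 + (⅛)*(-3) = -1 - 3/8 = -11/8)
d(5) + B(3, 20) = -11/8 + (3² + 14*20) = -11/8 + (9 + 280) = -11/8 + 289 = 2301/8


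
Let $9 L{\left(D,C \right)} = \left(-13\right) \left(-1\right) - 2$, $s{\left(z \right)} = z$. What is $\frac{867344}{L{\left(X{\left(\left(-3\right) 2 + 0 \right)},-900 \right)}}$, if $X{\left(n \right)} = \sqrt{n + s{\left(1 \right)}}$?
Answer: $\frac{7806096}{11} \approx 7.0965 \cdot 10^{5}$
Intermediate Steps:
$X{\left(n \right)} = \sqrt{1 + n}$ ($X{\left(n \right)} = \sqrt{n + 1} = \sqrt{1 + n}$)
$L{\left(D,C \right)} = \frac{11}{9}$ ($L{\left(D,C \right)} = \frac{\left(-13\right) \left(-1\right) - 2}{9} = \frac{13 - 2}{9} = \frac{1}{9} \cdot 11 = \frac{11}{9}$)
$\frac{867344}{L{\left(X{\left(\left(-3\right) 2 + 0 \right)},-900 \right)}} = \frac{867344}{\frac{11}{9}} = 867344 \cdot \frac{9}{11} = \frac{7806096}{11}$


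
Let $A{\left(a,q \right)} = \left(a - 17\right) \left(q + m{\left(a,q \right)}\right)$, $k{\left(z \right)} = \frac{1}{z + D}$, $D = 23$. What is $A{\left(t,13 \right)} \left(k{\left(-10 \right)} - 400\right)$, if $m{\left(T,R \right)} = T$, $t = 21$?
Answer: $- \frac{707064}{13} \approx -54390.0$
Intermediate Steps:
$k{\left(z \right)} = \frac{1}{23 + z}$ ($k{\left(z \right)} = \frac{1}{z + 23} = \frac{1}{23 + z}$)
$A{\left(a,q \right)} = \left(-17 + a\right) \left(a + q\right)$ ($A{\left(a,q \right)} = \left(a - 17\right) \left(q + a\right) = \left(-17 + a\right) \left(a + q\right)$)
$A{\left(t,13 \right)} \left(k{\left(-10 \right)} - 400\right) = \left(21^{2} - 357 - 221 + 21 \cdot 13\right) \left(\frac{1}{23 - 10} - 400\right) = \left(441 - 357 - 221 + 273\right) \left(\frac{1}{13} - 400\right) = 136 \left(\frac{1}{13} - 400\right) = 136 \left(- \frac{5199}{13}\right) = - \frac{707064}{13}$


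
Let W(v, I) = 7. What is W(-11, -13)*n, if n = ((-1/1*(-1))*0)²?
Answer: 0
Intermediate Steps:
n = 0 (n = ((-1*1*(-1))*0)² = (-1*(-1)*0)² = (1*0)² = 0² = 0)
W(-11, -13)*n = 7*0 = 0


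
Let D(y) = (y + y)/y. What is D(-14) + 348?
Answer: 350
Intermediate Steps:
D(y) = 2 (D(y) = (2*y)/y = 2)
D(-14) + 348 = 2 + 348 = 350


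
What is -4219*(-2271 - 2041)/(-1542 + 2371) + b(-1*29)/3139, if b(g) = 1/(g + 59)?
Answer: 1713171528589/78066930 ≈ 21945.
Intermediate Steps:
b(g) = 1/(59 + g)
-4219*(-2271 - 2041)/(-1542 + 2371) + b(-1*29)/3139 = -4219*(-2271 - 2041)/(-1542 + 2371) + 1/((59 - 1*29)*3139) = -4219/(829/(-4312)) + (1/3139)/(59 - 29) = -4219/(829*(-1/4312)) + (1/3139)/30 = -4219/(-829/4312) + (1/30)*(1/3139) = -4219*(-4312/829) + 1/94170 = 18192328/829 + 1/94170 = 1713171528589/78066930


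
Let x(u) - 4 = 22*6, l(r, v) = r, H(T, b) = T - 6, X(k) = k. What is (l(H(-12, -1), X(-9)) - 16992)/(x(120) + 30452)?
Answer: -2835/5098 ≈ -0.55610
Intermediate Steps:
H(T, b) = -6 + T
x(u) = 136 (x(u) = 4 + 22*6 = 4 + 132 = 136)
(l(H(-12, -1), X(-9)) - 16992)/(x(120) + 30452) = ((-6 - 12) - 16992)/(136 + 30452) = (-18 - 16992)/30588 = -17010*1/30588 = -2835/5098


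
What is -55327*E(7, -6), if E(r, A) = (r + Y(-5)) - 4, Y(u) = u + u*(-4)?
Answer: -995886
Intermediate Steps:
Y(u) = -3*u (Y(u) = u - 4*u = -3*u)
E(r, A) = 11 + r (E(r, A) = (r - 3*(-5)) - 4 = (r + 15) - 4 = (15 + r) - 4 = 11 + r)
-55327*E(7, -6) = -55327*(11 + 7) = -55327*18 = -995886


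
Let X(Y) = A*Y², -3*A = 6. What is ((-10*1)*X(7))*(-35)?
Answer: -34300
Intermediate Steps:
A = -2 (A = -⅓*6 = -2)
X(Y) = -2*Y²
((-10*1)*X(7))*(-35) = ((-10*1)*(-2*7²))*(-35) = -(-20)*49*(-35) = -10*(-98)*(-35) = 980*(-35) = -34300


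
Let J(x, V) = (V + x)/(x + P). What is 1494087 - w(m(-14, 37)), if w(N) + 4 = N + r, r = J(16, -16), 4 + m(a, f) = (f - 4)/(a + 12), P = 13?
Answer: 2988223/2 ≈ 1.4941e+6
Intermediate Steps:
m(a, f) = -4 + (-4 + f)/(12 + a) (m(a, f) = -4 + (f - 4)/(a + 12) = -4 + (-4 + f)/(12 + a))
J(x, V) = (V + x)/(13 + x) (J(x, V) = (V + x)/(x + 13) = (V + x)/(13 + x))
r = 0 (r = (-16 + 16)/(13 + 16) = 0/29 = (1/29)*0 = 0)
w(N) = -4 + N (w(N) = -4 + (N + 0) = -4 + N)
1494087 - w(m(-14, 37)) = 1494087 - (-4 + (-52 + 37 - 4*(-14))/(12 - 14)) = 1494087 - (-4 + (-52 + 37 + 56)/(-2)) = 1494087 - (-4 - 1/2*41) = 1494087 - (-4 - 41/2) = 1494087 - 1*(-49/2) = 1494087 + 49/2 = 2988223/2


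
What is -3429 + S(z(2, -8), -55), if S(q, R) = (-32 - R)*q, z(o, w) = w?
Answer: -3613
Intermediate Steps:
S(q, R) = q*(-32 - R)
-3429 + S(z(2, -8), -55) = -3429 - 1*(-8)*(32 - 55) = -3429 - 1*(-8)*(-23) = -3429 - 184 = -3613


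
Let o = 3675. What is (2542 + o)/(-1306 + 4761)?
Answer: 6217/3455 ≈ 1.7994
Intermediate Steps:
(2542 + o)/(-1306 + 4761) = (2542 + 3675)/(-1306 + 4761) = 6217/3455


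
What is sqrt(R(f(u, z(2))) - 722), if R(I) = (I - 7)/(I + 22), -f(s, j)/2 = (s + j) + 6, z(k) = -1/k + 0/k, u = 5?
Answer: 5*I*sqrt(30) ≈ 27.386*I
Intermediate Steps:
z(k) = -1/k (z(k) = -1/k + 0 = -1/k)
f(s, j) = -12 - 2*j - 2*s (f(s, j) = -2*((s + j) + 6) = -2*((j + s) + 6) = -2*(6 + j + s) = -12 - 2*j - 2*s)
R(I) = (-7 + I)/(22 + I)
sqrt(R(f(u, z(2))) - 722) = sqrt((-7 + (-12 - (-2)/2 - 2*5))/(22 + (-12 - (-2)/2 - 2*5)) - 722) = sqrt((-7 + (-12 - (-2)/2 - 10))/(22 + (-12 - (-2)/2 - 10)) - 722) = sqrt((-7 + (-12 - 2*(-1/2) - 10))/(22 + (-12 - 2*(-1/2) - 10)) - 722) = sqrt((-7 + (-12 + 1 - 10))/(22 + (-12 + 1 - 10)) - 722) = sqrt((-7 - 21)/(22 - 21) - 722) = sqrt(-28/1 - 722) = sqrt(1*(-28) - 722) = sqrt(-28 - 722) = sqrt(-750) = 5*I*sqrt(30)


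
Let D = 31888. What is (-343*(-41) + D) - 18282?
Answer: 27669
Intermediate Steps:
(-343*(-41) + D) - 18282 = (-343*(-41) + 31888) - 18282 = (14063 + 31888) - 18282 = 45951 - 18282 = 27669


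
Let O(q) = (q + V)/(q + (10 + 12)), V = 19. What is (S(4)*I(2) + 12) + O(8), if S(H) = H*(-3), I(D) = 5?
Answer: -471/10 ≈ -47.100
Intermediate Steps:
S(H) = -3*H
O(q) = (19 + q)/(22 + q) (O(q) = (q + 19)/(q + (10 + 12)) = (19 + q)/(q + 22) = (19 + q)/(22 + q))
(S(4)*I(2) + 12) + O(8) = (-3*4*5 + 12) + (19 + 8)/(22 + 8) = (-12*5 + 12) + 27/30 = (-60 + 12) + (1/30)*27 = -48 + 9/10 = -471/10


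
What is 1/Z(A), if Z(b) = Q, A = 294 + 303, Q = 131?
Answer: 1/131 ≈ 0.0076336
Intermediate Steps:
A = 597
Z(b) = 131
1/Z(A) = 1/131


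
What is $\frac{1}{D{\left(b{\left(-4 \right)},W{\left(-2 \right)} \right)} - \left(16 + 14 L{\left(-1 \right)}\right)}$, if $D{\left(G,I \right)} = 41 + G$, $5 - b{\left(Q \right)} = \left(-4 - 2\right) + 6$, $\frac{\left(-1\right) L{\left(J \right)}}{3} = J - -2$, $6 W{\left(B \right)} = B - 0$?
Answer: $\frac{1}{72} \approx 0.013889$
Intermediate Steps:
$W{\left(B \right)} = \frac{B}{6}$ ($W{\left(B \right)} = \frac{B - 0}{6} = \frac{B + 0}{6} = \frac{B}{6}$)
$L{\left(J \right)} = -6 - 3 J$ ($L{\left(J \right)} = - 3 \left(J - -2\right) = - 3 \left(J + 2\right) = - 3 \left(2 + J\right) = -6 - 3 J$)
$b{\left(Q \right)} = 5$ ($b{\left(Q \right)} = 5 - \left(\left(-4 - 2\right) + 6\right) = 5 - \left(-6 + 6\right) = 5 - 0 = 5 + 0 = 5$)
$\frac{1}{D{\left(b{\left(-4 \right)},W{\left(-2 \right)} \right)} - \left(16 + 14 L{\left(-1 \right)}\right)} = \frac{1}{\left(41 + 5\right) - \left(16 + 14 \left(-6 - -3\right)\right)} = \frac{1}{46 - \left(16 + 14 \left(-6 + 3\right)\right)} = \frac{1}{46 - -26} = \frac{1}{46 + \left(42 - 16\right)} = \frac{1}{46 + 26} = \frac{1}{72}$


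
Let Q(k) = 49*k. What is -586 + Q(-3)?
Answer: -733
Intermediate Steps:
-586 + Q(-3) = -586 + 49*(-3) = -586 - 147 = -733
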